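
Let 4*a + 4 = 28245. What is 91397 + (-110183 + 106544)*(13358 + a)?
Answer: -296842459/4 ≈ -7.4211e+7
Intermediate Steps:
a = 28241/4 (a = -1 + (¼)*28245 = -1 + 28245/4 = 28241/4 ≈ 7060.3)
91397 + (-110183 + 106544)*(13358 + a) = 91397 + (-110183 + 106544)*(13358 + 28241/4) = 91397 - 3639*81673/4 = 91397 - 297208047/4 = -296842459/4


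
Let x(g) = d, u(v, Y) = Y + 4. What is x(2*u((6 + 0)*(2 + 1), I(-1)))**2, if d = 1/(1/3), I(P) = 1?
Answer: 9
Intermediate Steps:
u(v, Y) = 4 + Y
d = 3 (d = 1/(1/3) = 3)
x(g) = 3
x(2*u((6 + 0)*(2 + 1), I(-1)))**2 = 3**2 = 9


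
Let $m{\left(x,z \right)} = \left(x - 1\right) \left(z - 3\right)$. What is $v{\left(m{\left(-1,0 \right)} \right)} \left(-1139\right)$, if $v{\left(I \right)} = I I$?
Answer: $-41004$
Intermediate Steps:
$m{\left(x,z \right)} = \left(-1 + x\right) \left(-3 + z\right)$
$v{\left(I \right)} = I^{2}$
$v{\left(m{\left(-1,0 \right)} \right)} \left(-1139\right) = \left(3 - 0 - -3 - 0\right)^{2} \left(-1139\right) = \left(3 + 0 + 3 + 0\right)^{2} \left(-1139\right) = 6^{2} \left(-1139\right) = 36 \left(-1139\right) = -41004$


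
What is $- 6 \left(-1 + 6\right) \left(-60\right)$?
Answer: $1800$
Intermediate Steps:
$- 6 \left(-1 + 6\right) \left(-60\right) = \left(-6\right) 5 \left(-60\right) = \left(-30\right) \left(-60\right) = 1800$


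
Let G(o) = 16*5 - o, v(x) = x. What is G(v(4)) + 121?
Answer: 197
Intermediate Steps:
G(o) = 80 - o
G(v(4)) + 121 = (80 - 1*4) + 121 = (80 - 4) + 121 = 76 + 121 = 197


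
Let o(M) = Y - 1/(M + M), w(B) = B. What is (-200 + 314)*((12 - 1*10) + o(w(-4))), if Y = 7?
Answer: 4161/4 ≈ 1040.3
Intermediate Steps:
o(M) = 7 - 1/(2*M) (o(M) = 7 - 1/(M + M) = 7 - 1/(2*M))
(-200 + 314)*((12 - 1*10) + o(w(-4))) = (-200 + 314)*((12 - 1*10) + (7 - 1/2/(-4))) = 114*((12 - 10) + (7 - 1/2*(-1/4))) = 114*(2 + (7 + 1/8)) = 114*(2 + 57/8) = 114*(73/8) = 4161/4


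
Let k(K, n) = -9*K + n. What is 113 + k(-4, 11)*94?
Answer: 4531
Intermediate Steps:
k(K, n) = n - 9*K
113 + k(-4, 11)*94 = 113 + (11 - 9*(-4))*94 = 113 + (11 + 36)*94 = 113 + 47*94 = 113 + 4418 = 4531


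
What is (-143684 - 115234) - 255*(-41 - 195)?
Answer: -198738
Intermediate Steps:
(-143684 - 115234) - 255*(-41 - 195) = -258918 - 255*(-236) = -258918 - 1*(-60180) = -258918 + 60180 = -198738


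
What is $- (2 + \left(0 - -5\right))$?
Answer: $-7$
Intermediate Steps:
$- (2 + \left(0 - -5\right)) = - (2 + \left(0 + 5\right)) = - (2 + 5) = \left(-1\right) 7 = -7$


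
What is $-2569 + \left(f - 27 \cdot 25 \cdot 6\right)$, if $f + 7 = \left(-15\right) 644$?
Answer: $-16286$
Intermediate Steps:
$f = -9667$ ($f = -7 - 9660 = -9667$)
$-2569 + \left(f - 27 \cdot 25 \cdot 6\right) = -2569 - \left(9667 + 27 \cdot 25 \cdot 6\right) = -2569 - \left(9667 + 675 \cdot 6\right) = -2569 - 13717 = -16286$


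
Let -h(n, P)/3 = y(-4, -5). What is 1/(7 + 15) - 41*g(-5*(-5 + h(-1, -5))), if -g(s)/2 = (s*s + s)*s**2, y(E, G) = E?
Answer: 2629781001/22 ≈ 1.1954e+8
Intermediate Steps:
h(n, P) = 12 (h(n, P) = -3*(-4) = 12)
g(s) = -2*s**2*(s + s**2) (g(s) = -2*(s*s + s)*s**2 = -2*(s**2 + s)*s**2 = -2*(s + s**2)*s**2 = -2*s**2*(s + s**2))
1/(7 + 15) - 41*g(-5*(-5 + h(-1, -5))) = 1/(7 + 15) - 82*(-5*(-5 + 12))**3*(-1 - (-5)*(-5 + 12)) = 1/22 - 82*(-5*7)**3*(-1 - (-5)*7) = 1/22 - 82*(-35)**3*(-1 - 1*(-35)) = 1/22 - 82*(-42875)*(-1 + 35) = 1/22 - 82*(-42875)*34 = 1/22 - 41*(-2915500) = 1/22 + 119535500 = 2629781001/22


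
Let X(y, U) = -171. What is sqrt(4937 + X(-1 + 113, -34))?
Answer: sqrt(4766) ≈ 69.036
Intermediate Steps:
sqrt(4937 + X(-1 + 113, -34)) = sqrt(4937 - 171) = sqrt(4766)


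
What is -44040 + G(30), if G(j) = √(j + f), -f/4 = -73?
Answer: -44040 + √322 ≈ -44022.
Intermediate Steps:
f = 292 (f = -4*(-73) = 292)
G(j) = √(292 + j) (G(j) = √(j + 292) = √(292 + j))
-44040 + G(30) = -44040 + √(292 + 30) = -44040 + √322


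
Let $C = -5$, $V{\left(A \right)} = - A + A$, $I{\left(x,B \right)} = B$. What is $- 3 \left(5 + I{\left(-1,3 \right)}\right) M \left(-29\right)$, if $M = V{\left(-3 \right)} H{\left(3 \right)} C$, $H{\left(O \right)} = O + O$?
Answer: $0$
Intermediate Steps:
$V{\left(A \right)} = 0$
$H{\left(O \right)} = 2 O$
$M = 0$ ($M = 0 \cdot 2 \cdot 3 \left(-5\right) = 0 \cdot 6 \left(-5\right) = 0 \left(-5\right) = 0$)
$- 3 \left(5 + I{\left(-1,3 \right)}\right) M \left(-29\right) = - 3 \left(5 + 3\right) 0 \left(-29\right) = \left(-3\right) 8 \cdot 0 \left(-29\right) = \left(-24\right) 0 \left(-29\right) = 0 \left(-29\right) = 0$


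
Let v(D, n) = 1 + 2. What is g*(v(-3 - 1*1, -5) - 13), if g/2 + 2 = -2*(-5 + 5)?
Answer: 40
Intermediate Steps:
g = -4 (g = -4 + 2*(-2*(-5 + 5)) = -4 + 2*(-2*0) = -4 + 2*0 = -4 + 0 = -4)
v(D, n) = 3
g*(v(-3 - 1*1, -5) - 13) = -4*(3 - 13) = -4*(-10) = 40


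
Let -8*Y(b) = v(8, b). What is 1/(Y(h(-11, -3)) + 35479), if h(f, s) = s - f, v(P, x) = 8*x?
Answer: 1/35471 ≈ 2.8192e-5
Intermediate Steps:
Y(b) = -b
1/(Y(h(-11, -3)) + 35479) = 1/(-(-3 - 1*(-11)) + 35479) = 1/(-(-3 + 11) + 35479) = 1/(-1*8 + 35479) = 1/(-8 + 35479) = 1/35471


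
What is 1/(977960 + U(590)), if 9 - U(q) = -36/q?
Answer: 295/288500873 ≈ 1.0225e-6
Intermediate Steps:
U(q) = 9 + 36/q (U(q) = 9 - (-36)/q = 9 + 36/q)
1/(977960 + U(590)) = 1/(977960 + (9 + 36/590)) = 1/(977960 + (9 + 36*(1/590))) = 1/(977960 + (9 + 18/295)) = 1/(977960 + 2673/295) = 1/(288500873/295) = 295/288500873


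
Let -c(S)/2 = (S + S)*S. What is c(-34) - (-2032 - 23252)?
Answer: 20660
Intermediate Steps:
c(S) = -4*S² (c(S) = -2*(S + S)*S = -2*2*S*S = -4*S²)
c(-34) - (-2032 - 23252) = -4*(-34)² - (-2032 - 23252) = -4*1156 - 1*(-25284) = -4624 + 25284 = 20660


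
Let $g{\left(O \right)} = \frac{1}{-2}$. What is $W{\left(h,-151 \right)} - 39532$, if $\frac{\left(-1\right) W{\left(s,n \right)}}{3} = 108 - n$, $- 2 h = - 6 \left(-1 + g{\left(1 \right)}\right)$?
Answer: $-40309$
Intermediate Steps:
$g{\left(O \right)} = - \frac{1}{2}$
$h = - \frac{9}{2}$ ($h = - \frac{\left(-6\right) \left(-1 - \frac{1}{2}\right)}{2} = - \frac{\left(-6\right) \left(- \frac{3}{2}\right)}{2} = \left(- \frac{1}{2}\right) 9 = - \frac{9}{2} \approx -4.5$)
$W{\left(s,n \right)} = -324 + 3 n$ ($W{\left(s,n \right)} = - 3 \left(108 - n\right) = -324 + 3 n$)
$W{\left(h,-151 \right)} - 39532 = \left(-324 + 3 \left(-151\right)\right) - 39532 = \left(-324 - 453\right) - 39532 = -777 - 39532 = -40309$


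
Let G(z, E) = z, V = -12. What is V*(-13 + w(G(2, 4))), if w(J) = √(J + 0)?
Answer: 156 - 12*√2 ≈ 139.03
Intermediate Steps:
w(J) = √J
V*(-13 + w(G(2, 4))) = -12*(-13 + √2) = 156 - 12*√2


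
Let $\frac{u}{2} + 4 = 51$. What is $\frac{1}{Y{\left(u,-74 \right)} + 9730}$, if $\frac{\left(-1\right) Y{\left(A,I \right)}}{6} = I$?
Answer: $\frac{1}{10174} \approx 9.829 \cdot 10^{-5}$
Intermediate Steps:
$u = 94$ ($u = -8 + 2 \cdot 51 = -8 + 102 = 94$)
$Y{\left(A,I \right)} = - 6 I$
$\frac{1}{Y{\left(u,-74 \right)} + 9730} = \frac{1}{\left(-6\right) \left(-74\right) + 9730} = \frac{1}{444 + 9730} = \frac{1}{10174}$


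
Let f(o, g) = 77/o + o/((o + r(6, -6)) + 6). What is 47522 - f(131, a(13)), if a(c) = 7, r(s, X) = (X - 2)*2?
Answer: 753244744/15851 ≈ 47520.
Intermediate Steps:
r(s, X) = -4 + 2*X (r(s, X) = (-2 + X)*2 = -4 + 2*X)
f(o, g) = 77/o + o/(-10 + o) (f(o, g) = 77/o + o/((o + (-4 + 2*(-6))) + 6) = 77/o + o/((o + (-4 - 12)) + 6) = 77/o + o/((o - 16) + 6) = 77/o + o/((-16 + o) + 6) = 77/o + o/(-10 + o))
47522 - f(131, a(13)) = 47522 - (-770 + 131² + 77*131)/(131*(-10 + 131)) = 47522 - (-770 + 17161 + 10087)/(131*121) = 47522 - 26478/(131*121) = 47522 - 1*26478/15851 = 47522 - 26478/15851 = 753244744/15851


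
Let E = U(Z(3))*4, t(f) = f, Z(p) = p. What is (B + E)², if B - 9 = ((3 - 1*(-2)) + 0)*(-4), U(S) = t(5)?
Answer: 81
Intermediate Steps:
U(S) = 5
B = -11 (B = 9 + ((3 - 1*(-2)) + 0)*(-4) = 9 + ((3 + 2) + 0)*(-4) = 9 + (5 + 0)*(-4) = 9 + 5*(-4) = 9 - 20 = -11)
E = 20 (E = 5*4 = 20)
(B + E)² = (-11 + 20)² = 9² = 81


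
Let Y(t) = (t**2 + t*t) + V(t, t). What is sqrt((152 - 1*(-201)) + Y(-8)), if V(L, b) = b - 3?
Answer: sqrt(470) ≈ 21.679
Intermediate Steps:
V(L, b) = -3 + b
Y(t) = -3 + t + 2*t**2 (Y(t) = (t**2 + t*t) + (-3 + t) = (t**2 + t**2) + (-3 + t) = 2*t**2 + (-3 + t) = -3 + t + 2*t**2)
sqrt((152 - 1*(-201)) + Y(-8)) = sqrt((152 - 1*(-201)) + (-3 - 8 + 2*(-8)**2)) = sqrt((152 + 201) + (-3 - 8 + 2*64)) = sqrt(353 + (-3 - 8 + 128)) = sqrt(353 + 117) = sqrt(470)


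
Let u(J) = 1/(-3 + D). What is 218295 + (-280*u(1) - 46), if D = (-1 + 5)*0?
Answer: 655027/3 ≈ 2.1834e+5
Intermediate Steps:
D = 0 (D = 4*0 = 0)
u(J) = -1/3 (u(J) = 1/(-3 + 0) = 1/(-3) = -1/3)
218295 + (-280*u(1) - 46) = 218295 + (-280*(-1/3) - 46) = 218295 + (280/3 - 46) = 218295 + 142/3 = 655027/3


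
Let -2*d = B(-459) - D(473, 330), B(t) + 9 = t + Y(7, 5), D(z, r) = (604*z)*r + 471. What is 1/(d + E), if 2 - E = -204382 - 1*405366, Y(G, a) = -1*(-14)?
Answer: 2/95498785 ≈ 2.0943e-8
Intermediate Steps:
Y(G, a) = 14
D(z, r) = 471 + 604*r*z (D(z, r) = 604*r*z + 471 = 471 + 604*r*z)
E = 609750 (E = 2 - (-204382 - 1*405366) = 2 - (-204382 - 405366) = 2 - 1*(-609748) = 2 + 609748 = 609750)
B(t) = 5 + t (B(t) = -9 + (t + 14) = -9 + (14 + t) = 5 + t)
d = 94279285/2 (d = -((5 - 459) - (471 + 604*330*473))/2 = -(-454 - (471 + 94278360))/2 = -(-454 - 1*94278831)/2 = -(-454 - 94278831)/2 = -½*(-94279285) = 94279285/2 ≈ 4.7140e+7)
1/(d + E) = 1/(94279285/2 + 609750) = 1/(95498785/2) = 2/95498785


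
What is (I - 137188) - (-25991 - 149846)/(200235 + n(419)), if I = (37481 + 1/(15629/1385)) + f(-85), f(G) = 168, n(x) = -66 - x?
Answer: -310747057632027/3121892750 ≈ -99538.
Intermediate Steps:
I = 588417606/15629 (I = (37481 + 1/(15629/1385)) + 168 = (37481 + 1385/15629) + 168 = 585791934/15629 + 168 = 588417606/15629 ≈ 37649.)
(I - 137188) - (-25991 - 149846)/(200235 + n(419)) = (588417606/15629 - 137188) - (-25991 - 149846)/(200235 + (-66 - 1*419)) = -1555693646/15629 - (-175837)/(200235 + (-66 - 419)) = -1555693646/15629 - (-175837)/(200235 - 485) = -1555693646/15629 - (-175837)/199750 = -1555693646/15629 - 1*(-175837/199750) = -1555693646/15629 + 175837/199750 = -310747057632027/3121892750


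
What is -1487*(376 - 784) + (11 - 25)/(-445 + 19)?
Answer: 129226255/213 ≈ 6.0670e+5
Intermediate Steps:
-1487*(376 - 784) + (11 - 25)/(-445 + 19) = -1487*(-408) - 14/(-426) = 606696 - 14*(-1/426) = 606696 + 7/213 = 129226255/213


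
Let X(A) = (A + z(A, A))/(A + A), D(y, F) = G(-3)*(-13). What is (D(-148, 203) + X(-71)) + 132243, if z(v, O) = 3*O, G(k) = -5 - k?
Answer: 132271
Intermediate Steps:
D(y, F) = 26 (D(y, F) = (-5 - 1*(-3))*(-13) = (-5 + 3)*(-13) = -2*(-13) = 26)
X(A) = 2 (X(A) = (A + 3*A)/(A + A) = (4*A)/((2*A)) = (4*A)*(1/(2*A)) = 2)
(D(-148, 203) + X(-71)) + 132243 = (26 + 2) + 132243 = 28 + 132243 = 132271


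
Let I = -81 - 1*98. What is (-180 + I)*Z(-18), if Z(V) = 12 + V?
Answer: 2154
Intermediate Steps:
I = -179 (I = -81 - 98 = -179)
(-180 + I)*Z(-18) = (-180 - 179)*(12 - 18) = -359*(-6) = 2154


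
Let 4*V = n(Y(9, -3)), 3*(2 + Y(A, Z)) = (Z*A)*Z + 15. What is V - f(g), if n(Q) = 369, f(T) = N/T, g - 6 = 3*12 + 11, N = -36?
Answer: 19701/212 ≈ 92.929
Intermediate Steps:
Y(A, Z) = 3 + A*Z**2/3 (Y(A, Z) = -2 + ((Z*A)*Z + 15)/3 = -2 + ((A*Z)*Z + 15)/3 = -2 + (A*Z**2 + 15)/3 = -2 + (15 + A*Z**2)/3 = -2 + (5 + A*Z**2/3) = 3 + A*Z**2/3)
g = 53 (g = 6 + (3*12 + 11) = 6 + (36 + 11) = 6 + 47 = 53)
f(T) = -36/T
V = 369/4 (V = (1/4)*369 = 369/4 ≈ 92.250)
V - f(g) = 369/4 - (-36)/53 = 369/4 - 1*(-36/53) = 369/4 + 36/53 = 19701/212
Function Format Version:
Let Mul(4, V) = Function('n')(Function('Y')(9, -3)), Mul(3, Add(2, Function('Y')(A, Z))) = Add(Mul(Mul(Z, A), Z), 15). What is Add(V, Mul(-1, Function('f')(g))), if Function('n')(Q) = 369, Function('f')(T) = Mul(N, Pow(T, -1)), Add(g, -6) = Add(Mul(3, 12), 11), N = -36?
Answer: Rational(19701, 212) ≈ 92.929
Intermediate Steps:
Function('Y')(A, Z) = Add(3, Mul(Rational(1, 3), A, Pow(Z, 2))) (Function('Y')(A, Z) = Add(-2, Mul(Rational(1, 3), Add(Mul(Mul(Z, A), Z), 15))) = Add(-2, Mul(Rational(1, 3), Add(Mul(Mul(A, Z), Z), 15))) = Add(-2, Mul(Rational(1, 3), Add(Mul(A, Pow(Z, 2)), 15))) = Add(-2, Mul(Rational(1, 3), Add(15, Mul(A, Pow(Z, 2))))) = Add(-2, Add(5, Mul(Rational(1, 3), A, Pow(Z, 2)))) = Add(3, Mul(Rational(1, 3), A, Pow(Z, 2))))
g = 53 (g = Add(6, Add(Mul(3, 12), 11)) = Add(6, Add(36, 11)) = Add(6, 47) = 53)
Function('f')(T) = Mul(-36, Pow(T, -1))
V = Rational(369, 4) (V = Mul(Rational(1, 4), 369) = Rational(369, 4) ≈ 92.250)
Add(V, Mul(-1, Function('f')(g))) = Add(Rational(369, 4), Mul(-1, Mul(-36, Pow(53, -1)))) = Add(Rational(369, 4), Mul(-1, Mul(-36, Rational(1, 53)))) = Add(Rational(369, 4), Mul(-1, Rational(-36, 53))) = Add(Rational(369, 4), Rational(36, 53)) = Rational(19701, 212)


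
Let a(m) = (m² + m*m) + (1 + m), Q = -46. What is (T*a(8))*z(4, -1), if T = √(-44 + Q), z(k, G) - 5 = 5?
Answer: 4110*I*√10 ≈ 12997.0*I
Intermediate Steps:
z(k, G) = 10 (z(k, G) = 5 + 5 = 10)
T = 3*I*√10 (T = √(-44 - 46) = √(-90) = 3*I*√10 ≈ 9.4868*I)
a(m) = 1 + m + 2*m² (a(m) = (m² + m²) + (1 + m) = 2*m² + (1 + m) = 1 + m + 2*m²)
(T*a(8))*z(4, -1) = ((3*I*√10)*(1 + 8 + 2*8²))*10 = ((3*I*√10)*(1 + 8 + 2*64))*10 = ((3*I*√10)*(1 + 8 + 128))*10 = ((3*I*√10)*137)*10 = (411*I*√10)*10 = 4110*I*√10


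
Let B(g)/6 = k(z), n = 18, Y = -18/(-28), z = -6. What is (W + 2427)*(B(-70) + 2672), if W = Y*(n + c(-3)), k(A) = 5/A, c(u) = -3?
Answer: 12997053/2 ≈ 6.4985e+6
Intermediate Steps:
Y = 9/14 (Y = -18*(-1/28) = 9/14 ≈ 0.64286)
B(g) = -5 (B(g) = 6*(5/(-6)) = 6*(5*(-⅙)) = 6*(-⅚) = -5)
W = 135/14 (W = 9*(18 - 3)/14 = (9/14)*15 = 135/14 ≈ 9.6429)
(W + 2427)*(B(-70) + 2672) = (135/14 + 2427)*(-5 + 2672) = (34113/14)*2667 = 12997053/2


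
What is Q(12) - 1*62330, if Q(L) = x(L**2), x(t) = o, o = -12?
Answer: -62342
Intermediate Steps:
x(t) = -12
Q(L) = -12
Q(12) - 1*62330 = -12 - 1*62330 = -12 - 62330 = -62342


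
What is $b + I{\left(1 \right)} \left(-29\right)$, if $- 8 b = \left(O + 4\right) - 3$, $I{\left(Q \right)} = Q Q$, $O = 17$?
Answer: $- \frac{125}{4} \approx -31.25$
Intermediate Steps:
$I{\left(Q \right)} = Q^{2}$
$b = - \frac{9}{4}$ ($b = - \frac{\left(17 + 4\right) - 3}{8} = - \frac{21 - 3}{8} = \left(- \frac{1}{8}\right) 18 = - \frac{9}{4} \approx -2.25$)
$b + I{\left(1 \right)} \left(-29\right) = - \frac{9}{4} + 1^{2} \left(-29\right) = - \frac{9}{4} + 1 \left(-29\right) = - \frac{9}{4} - 29 = - \frac{125}{4}$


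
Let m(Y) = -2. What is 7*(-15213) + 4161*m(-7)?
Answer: -114813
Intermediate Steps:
7*(-15213) + 4161*m(-7) = 7*(-15213) + 4161*(-2) = -106491 - 8322 = -114813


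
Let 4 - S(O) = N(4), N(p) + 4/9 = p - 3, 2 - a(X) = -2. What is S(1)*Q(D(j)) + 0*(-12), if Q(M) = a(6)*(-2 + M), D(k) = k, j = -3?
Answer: -620/9 ≈ -68.889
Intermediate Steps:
a(X) = 4 (a(X) = 2 - 1*(-2) = 2 + 2 = 4)
N(p) = -31/9 + p (N(p) = -4/9 + (p - 3) = -4/9 + (-3 + p) = -31/9 + p)
S(O) = 31/9 (S(O) = 4 - (-31/9 + 4) = 4 - 1*5/9 = 4 - 5/9 = 31/9)
Q(M) = -8 + 4*M (Q(M) = 4*(-2 + M) = -8 + 4*M)
S(1)*Q(D(j)) + 0*(-12) = 31*(-8 + 4*(-3))/9 + 0*(-12) = 31*(-8 - 12)/9 + 0 = (31/9)*(-20) + 0 = -620/9 + 0 = -620/9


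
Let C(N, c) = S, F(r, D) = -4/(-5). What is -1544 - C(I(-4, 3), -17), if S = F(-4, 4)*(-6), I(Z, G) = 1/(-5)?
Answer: -7696/5 ≈ -1539.2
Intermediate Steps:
F(r, D) = ⅘ (F(r, D) = -4*(-⅕) = ⅘)
I(Z, G) = -⅕
S = -24/5 (S = (⅘)*(-6) = -24/5 ≈ -4.8000)
C(N, c) = -24/5
-1544 - C(I(-4, 3), -17) = -1544 - 1*(-24/5) = -1544 + 24/5 = -7696/5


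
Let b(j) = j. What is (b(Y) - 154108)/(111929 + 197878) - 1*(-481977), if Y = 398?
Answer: 149319694729/309807 ≈ 4.8198e+5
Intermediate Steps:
(b(Y) - 154108)/(111929 + 197878) - 1*(-481977) = (398 - 154108)/(111929 + 197878) - 1*(-481977) = -153710/309807 + 481977 = 149319694729/309807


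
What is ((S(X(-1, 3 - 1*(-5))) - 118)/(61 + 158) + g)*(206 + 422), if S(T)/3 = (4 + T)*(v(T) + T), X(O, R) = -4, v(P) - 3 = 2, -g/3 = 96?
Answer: -39683320/219 ≈ -1.8120e+5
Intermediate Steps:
g = -288 (g = -3*96 = -288)
v(P) = 5 (v(P) = 3 + 2 = 5)
S(T) = 3*(4 + T)*(5 + T) (S(T) = 3*((4 + T)*(5 + T)) = 3*(4 + T)*(5 + T))
((S(X(-1, 3 - 1*(-5))) - 118)/(61 + 158) + g)*(206 + 422) = (((60 + 3*(-4)**2 + 27*(-4)) - 118)/(61 + 158) - 288)*(206 + 422) = (((60 + 3*16 - 108) - 118)/219 - 288)*628 = (((60 + 48 - 108) - 118)*(1/219) - 288)*628 = ((0 - 118)*(1/219) - 288)*628 = (-118*1/219 - 288)*628 = (-118/219 - 288)*628 = -63190/219*628 = -39683320/219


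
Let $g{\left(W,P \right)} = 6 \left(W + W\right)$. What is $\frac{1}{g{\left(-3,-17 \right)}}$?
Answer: $- \frac{1}{36} \approx -0.027778$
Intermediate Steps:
$g{\left(W,P \right)} = 12 W$ ($g{\left(W,P \right)} = 6 \cdot 2 W = 12 W$)
$\frac{1}{g{\left(-3,-17 \right)}} = \frac{1}{12 \left(-3\right)} = \frac{1}{-36} = - \frac{1}{36}$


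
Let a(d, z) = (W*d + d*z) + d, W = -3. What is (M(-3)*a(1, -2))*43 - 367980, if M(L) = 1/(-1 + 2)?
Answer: -368152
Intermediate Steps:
a(d, z) = -2*d + d*z (a(d, z) = (-3*d + d*z) + d = -2*d + d*z)
M(L) = 1 (M(L) = 1/1 = 1)
(M(-3)*a(1, -2))*43 - 367980 = (1*(1*(-2 - 2)))*43 - 367980 = (1*(1*(-4)))*43 - 367980 = (1*(-4))*43 - 367980 = -4*43 - 367980 = -172 - 367980 = -368152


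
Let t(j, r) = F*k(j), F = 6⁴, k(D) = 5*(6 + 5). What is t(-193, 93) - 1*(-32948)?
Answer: 104228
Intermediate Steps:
k(D) = 55 (k(D) = 5*11 = 55)
F = 1296
t(j, r) = 71280 (t(j, r) = 1296*55 = 71280)
t(-193, 93) - 1*(-32948) = 71280 - 1*(-32948) = 71280 + 32948 = 104228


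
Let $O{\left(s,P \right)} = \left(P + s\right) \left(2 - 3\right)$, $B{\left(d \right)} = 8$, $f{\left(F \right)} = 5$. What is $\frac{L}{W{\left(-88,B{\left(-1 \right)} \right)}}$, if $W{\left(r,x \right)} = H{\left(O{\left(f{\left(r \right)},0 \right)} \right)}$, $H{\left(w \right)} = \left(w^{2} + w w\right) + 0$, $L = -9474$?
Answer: $- \frac{4737}{25} \approx -189.48$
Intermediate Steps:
$O{\left(s,P \right)} = - P - s$ ($O{\left(s,P \right)} = \left(P + s\right) \left(-1\right) = - P - s$)
$H{\left(w \right)} = 2 w^{2}$ ($H{\left(w \right)} = \left(w^{2} + w^{2}\right) + 0 = 2 w^{2} + 0 = 2 w^{2}$)
$W{\left(r,x \right)} = 50$ ($W{\left(r,x \right)} = 2 \left(\left(-1\right) 0 - 5\right)^{2} = 2 \left(0 - 5\right)^{2} = 2 \left(-5\right)^{2} = 2 \cdot 25 = 50$)
$\frac{L}{W{\left(-88,B{\left(-1 \right)} \right)}} = - \frac{9474}{50} = \left(-9474\right) \frac{1}{50} = - \frac{4737}{25}$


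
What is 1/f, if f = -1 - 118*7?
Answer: -1/827 ≈ -0.0012092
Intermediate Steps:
f = -827 (f = -1 - 826 = -827)
1/f = 1/(-827) = -1/827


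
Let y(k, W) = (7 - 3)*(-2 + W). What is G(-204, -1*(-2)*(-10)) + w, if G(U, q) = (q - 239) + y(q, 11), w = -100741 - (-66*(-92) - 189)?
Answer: -106847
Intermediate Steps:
y(k, W) = -8 + 4*W (y(k, W) = 4*(-2 + W) = -8 + 4*W)
w = -106624 (w = -100741 - (6072 - 189) = -100741 - 1*5883 = -100741 - 5883 = -106624)
G(U, q) = -203 + q (G(U, q) = (q - 239) + (-8 + 4*11) = (-239 + q) + (-8 + 44) = (-239 + q) + 36 = -203 + q)
G(-204, -1*(-2)*(-10)) + w = (-203 - 1*(-2)*(-10)) - 106624 = (-203 + 2*(-10)) - 106624 = (-203 - 20) - 106624 = -223 - 106624 = -106847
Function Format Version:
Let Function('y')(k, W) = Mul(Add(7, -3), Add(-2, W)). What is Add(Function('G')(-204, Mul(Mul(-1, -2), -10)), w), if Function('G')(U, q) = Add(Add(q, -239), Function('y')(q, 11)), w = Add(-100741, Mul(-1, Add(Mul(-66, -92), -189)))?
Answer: -106847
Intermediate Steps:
Function('y')(k, W) = Add(-8, Mul(4, W)) (Function('y')(k, W) = Mul(4, Add(-2, W)) = Add(-8, Mul(4, W)))
w = -106624 (w = Add(-100741, Mul(-1, Add(6072, -189))) = Add(-100741, Mul(-1, 5883)) = Add(-100741, -5883) = -106624)
Function('G')(U, q) = Add(-203, q) (Function('G')(U, q) = Add(Add(q, -239), Add(-8, Mul(4, 11))) = Add(Add(-239, q), Add(-8, 44)) = Add(Add(-239, q), 36) = Add(-203, q))
Add(Function('G')(-204, Mul(Mul(-1, -2), -10)), w) = Add(Add(-203, Mul(Mul(-1, -2), -10)), -106624) = Add(Add(-203, Mul(2, -10)), -106624) = Add(Add(-203, -20), -106624) = Add(-223, -106624) = -106847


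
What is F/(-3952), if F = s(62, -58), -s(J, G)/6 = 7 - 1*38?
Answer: -93/1976 ≈ -0.047065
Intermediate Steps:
s(J, G) = 186 (s(J, G) = -6*(7 - 1*38) = -6*(7 - 38) = -6*(-31) = 186)
F = 186
F/(-3952) = 186/(-3952) = 186*(-1/3952) = -93/1976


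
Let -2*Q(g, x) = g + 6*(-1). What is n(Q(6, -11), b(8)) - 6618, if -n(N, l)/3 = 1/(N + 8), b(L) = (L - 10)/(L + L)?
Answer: -52947/8 ≈ -6618.4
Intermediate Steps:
Q(g, x) = 3 - g/2 (Q(g, x) = -(g + 6*(-1))/2 = -(g - 6)/2 = -(-6 + g)/2 = 3 - g/2)
b(L) = (-10 + L)/(2*L) (b(L) = (-10 + L)/((2*L)) = (-10 + L)*(1/(2*L)) = (-10 + L)/(2*L))
n(N, l) = -3/(8 + N) (n(N, l) = -3/(N + 8) = -3/(8 + N))
n(Q(6, -11), b(8)) - 6618 = -3/(8 + (3 - 1/2*6)) - 6618 = -3/(8 + (3 - 3)) - 6618 = -3/(8 + 0) - 6618 = -3/8 - 6618 = -52947/8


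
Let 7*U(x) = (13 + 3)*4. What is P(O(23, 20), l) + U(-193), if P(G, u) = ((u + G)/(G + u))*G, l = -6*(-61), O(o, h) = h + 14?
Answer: 302/7 ≈ 43.143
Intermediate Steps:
U(x) = 64/7 (U(x) = ((13 + 3)*4)/7 = (16*4)/7 = (⅐)*64 = 64/7)
O(o, h) = 14 + h
l = 366
P(G, u) = G (P(G, u) = ((G + u)/(G + u))*G = 1*G = G)
P(O(23, 20), l) + U(-193) = (14 + 20) + 64/7 = 34 + 64/7 = 302/7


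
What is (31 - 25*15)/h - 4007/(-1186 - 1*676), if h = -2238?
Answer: 4804097/2083578 ≈ 2.3057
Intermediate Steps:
(31 - 25*15)/h - 4007/(-1186 - 1*676) = (31 - 25*15)/(-2238) - 4007/(-1186 - 1*676) = (31 - 375)*(-1/2238) - 4007/(-1186 - 676) = -344*(-1/2238) - 4007/(-1862) = 172/1119 - 4007*(-1/1862) = 172/1119 + 4007/1862 = 4804097/2083578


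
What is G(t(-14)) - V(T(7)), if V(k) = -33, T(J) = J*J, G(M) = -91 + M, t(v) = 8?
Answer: -50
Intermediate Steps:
T(J) = J²
G(t(-14)) - V(T(7)) = (-91 + 8) - 1*(-33) = -83 + 33 = -50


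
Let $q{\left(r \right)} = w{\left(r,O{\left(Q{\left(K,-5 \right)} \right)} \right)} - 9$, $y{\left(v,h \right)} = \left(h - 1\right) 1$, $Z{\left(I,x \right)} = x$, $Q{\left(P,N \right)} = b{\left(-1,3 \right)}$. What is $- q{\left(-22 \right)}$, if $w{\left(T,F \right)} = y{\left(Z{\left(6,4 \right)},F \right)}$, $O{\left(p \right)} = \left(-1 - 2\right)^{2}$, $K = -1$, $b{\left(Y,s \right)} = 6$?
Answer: $1$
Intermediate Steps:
$Q{\left(P,N \right)} = 6$
$O{\left(p \right)} = 9$ ($O{\left(p \right)} = \left(-3\right)^{2} = 9$)
$y{\left(v,h \right)} = -1 + h$ ($y{\left(v,h \right)} = \left(-1 + h\right) 1 = -1 + h$)
$w{\left(T,F \right)} = -1 + F$
$q{\left(r \right)} = -1$ ($q{\left(r \right)} = \left(-1 + 9\right) - 9 = 8 - 9 = -1$)
$- q{\left(-22 \right)} = \left(-1\right) \left(-1\right) = 1$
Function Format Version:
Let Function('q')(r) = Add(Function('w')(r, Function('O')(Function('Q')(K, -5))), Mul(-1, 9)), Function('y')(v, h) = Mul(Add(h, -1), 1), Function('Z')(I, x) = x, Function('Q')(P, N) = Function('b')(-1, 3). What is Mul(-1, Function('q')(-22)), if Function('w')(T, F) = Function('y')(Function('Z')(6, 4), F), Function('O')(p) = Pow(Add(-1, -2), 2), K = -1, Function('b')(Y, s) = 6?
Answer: 1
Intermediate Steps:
Function('Q')(P, N) = 6
Function('O')(p) = 9 (Function('O')(p) = Pow(-3, 2) = 9)
Function('y')(v, h) = Add(-1, h) (Function('y')(v, h) = Mul(Add(-1, h), 1) = Add(-1, h))
Function('w')(T, F) = Add(-1, F)
Function('q')(r) = -1 (Function('q')(r) = Add(Add(-1, 9), Mul(-1, 9)) = Add(8, -9) = -1)
Mul(-1, Function('q')(-22)) = Mul(-1, -1) = 1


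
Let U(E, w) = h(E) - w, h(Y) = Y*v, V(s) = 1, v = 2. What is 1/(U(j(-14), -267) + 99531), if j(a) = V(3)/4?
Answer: 2/199597 ≈ 1.0020e-5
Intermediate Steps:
h(Y) = 2*Y (h(Y) = Y*2 = 2*Y)
j(a) = ¼ (j(a) = 1/4 = 1*(¼) = ¼)
U(E, w) = -w + 2*E (U(E, w) = 2*E - w = -w + 2*E)
1/(U(j(-14), -267) + 99531) = 1/((-1*(-267) + 2*(¼)) + 99531) = 1/((267 + ½) + 99531) = 1/(535/2 + 99531) = 1/(199597/2) = 2/199597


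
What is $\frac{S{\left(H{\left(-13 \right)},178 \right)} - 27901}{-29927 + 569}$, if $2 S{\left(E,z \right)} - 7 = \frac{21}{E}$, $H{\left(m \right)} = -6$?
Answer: $\frac{37199}{39144} \approx 0.95031$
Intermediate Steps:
$S{\left(E,z \right)} = \frac{7}{2} + \frac{21}{2 E}$ ($S{\left(E,z \right)} = \frac{7}{2} + \frac{21 \frac{1}{E}}{2} = \frac{7}{2} + \frac{21}{2 E}$)
$\frac{S{\left(H{\left(-13 \right)},178 \right)} - 27901}{-29927 + 569} = \frac{\frac{7 \left(3 - 6\right)}{2 \left(-6\right)} - 27901}{-29927 + 569} = \frac{\frac{7}{2} \left(- \frac{1}{6}\right) \left(-3\right) - 27901}{-29358} = \left(\frac{7}{4} - 27901\right) \left(- \frac{1}{29358}\right) = \left(- \frac{111597}{4}\right) \left(- \frac{1}{29358}\right) = \frac{37199}{39144}$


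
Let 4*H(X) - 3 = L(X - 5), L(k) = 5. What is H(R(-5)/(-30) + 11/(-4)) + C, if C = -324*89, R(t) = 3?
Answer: -28834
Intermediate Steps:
H(X) = 2 (H(X) = ¾ + (¼)*5 = ¾ + 5/4 = 2)
C = -28836
H(R(-5)/(-30) + 11/(-4)) + C = 2 - 28836 = -28834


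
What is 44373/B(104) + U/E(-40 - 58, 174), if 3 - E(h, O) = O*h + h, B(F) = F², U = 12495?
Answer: 52722117/10913344 ≈ 4.8310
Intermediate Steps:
E(h, O) = 3 - h - O*h (E(h, O) = 3 - (O*h + h) = 3 - (h + O*h) = 3 + (-h - O*h) = 3 - h - O*h)
44373/B(104) + U/E(-40 - 58, 174) = 44373/(104²) + 12495/(3 - (-40 - 58) - 1*174*(-40 - 58)) = 44373/10816 + 12495/(3 - 1*(-98) - 1*174*(-98)) = 44373*(1/10816) + 12495/(3 + 98 + 17052) = 44373/10816 + 12495/17153 = 44373/10816 + 12495*(1/17153) = 44373/10816 + 735/1009 = 52722117/10913344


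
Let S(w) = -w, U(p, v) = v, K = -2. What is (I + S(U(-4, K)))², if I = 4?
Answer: 36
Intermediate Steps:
(I + S(U(-4, K)))² = (4 - 1*(-2))² = (4 + 2)² = 6² = 36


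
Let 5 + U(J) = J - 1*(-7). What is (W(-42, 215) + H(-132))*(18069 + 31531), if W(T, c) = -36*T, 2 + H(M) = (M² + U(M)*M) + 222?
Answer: 1801273600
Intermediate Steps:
U(J) = 2 + J (U(J) = -5 + (J - 1*(-7)) = -5 + (J + 7) = -5 + (7 + J) = 2 + J)
H(M) = 220 + M² + M*(2 + M) (H(M) = -2 + ((M² + (2 + M)*M) + 222) = -2 + ((M² + M*(2 + M)) + 222) = -2 + (222 + M² + M*(2 + M)) = 220 + M² + M*(2 + M))
(W(-42, 215) + H(-132))*(18069 + 31531) = (-36*(-42) + (220 + 2*(-132) + 2*(-132)²))*(18069 + 31531) = (1512 + (220 - 264 + 2*17424))*49600 = (1512 + (220 - 264 + 34848))*49600 = (1512 + 34804)*49600 = 36316*49600 = 1801273600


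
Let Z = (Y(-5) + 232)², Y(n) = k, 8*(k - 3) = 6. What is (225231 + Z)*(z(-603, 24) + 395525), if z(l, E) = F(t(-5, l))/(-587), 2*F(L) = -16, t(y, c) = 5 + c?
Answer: 1043141341693935/9392 ≈ 1.1107e+11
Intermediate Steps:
F(L) = -8 (F(L) = (½)*(-16) = -8)
k = 15/4 (k = 3 + (⅛)*6 = 3 + ¾ = 15/4 ≈ 3.7500)
Y(n) = 15/4
Z = 889249/16 (Z = (15/4 + 232)² = (943/4)² = 889249/16 ≈ 55578.)
z(l, E) = 8/587 (z(l, E) = -8/(-587) = -8*(-1/587) = 8/587)
(225231 + Z)*(z(-603, 24) + 395525) = (225231 + 889249/16)*(8/587 + 395525) = (4492945/16)*(232173183/587) = 1043141341693935/9392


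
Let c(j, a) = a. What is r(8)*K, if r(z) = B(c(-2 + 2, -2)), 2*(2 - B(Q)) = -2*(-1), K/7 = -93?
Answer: -651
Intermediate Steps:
K = -651 (K = 7*(-93) = -651)
B(Q) = 1 (B(Q) = 2 - (-1)*(-1) = 2 - 1/2*2 = 2 - 1 = 1)
r(z) = 1
r(8)*K = 1*(-651) = -651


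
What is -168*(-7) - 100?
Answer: 1076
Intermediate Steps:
-168*(-7) - 100 = -24*(-49) - 100 = 1176 - 100 = 1076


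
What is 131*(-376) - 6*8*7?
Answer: -49592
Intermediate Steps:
131*(-376) - 6*8*7 = -49256 - 48*7 = -49256 - 336 = -49592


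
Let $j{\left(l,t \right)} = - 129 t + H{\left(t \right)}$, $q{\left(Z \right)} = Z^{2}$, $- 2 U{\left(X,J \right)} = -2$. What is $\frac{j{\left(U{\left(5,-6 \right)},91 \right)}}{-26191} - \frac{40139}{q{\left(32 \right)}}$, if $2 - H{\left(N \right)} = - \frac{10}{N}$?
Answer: $- \frac{94572839591}{2440582144} \approx -38.75$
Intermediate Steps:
$H{\left(N \right)} = 2 + \frac{10}{N}$ ($H{\left(N \right)} = 2 - - \frac{10}{N} = 2 + \frac{10}{N}$)
$U{\left(X,J \right)} = 1$ ($U{\left(X,J \right)} = \left(- \frac{1}{2}\right) \left(-2\right) = 1$)
$j{\left(l,t \right)} = 2 - 129 t + \frac{10}{t}$ ($j{\left(l,t \right)} = - 129 t + \left(2 + \frac{10}{t}\right) = 2 - 129 t + \frac{10}{t}$)
$\frac{j{\left(U{\left(5,-6 \right)},91 \right)}}{-26191} - \frac{40139}{q{\left(32 \right)}} = \frac{2 - 11739 + \frac{10}{91}}{-26191} - \frac{40139}{32^{2}} = \left(2 - 11739 + 10 \cdot \frac{1}{91}\right) \left(- \frac{1}{26191}\right) - \frac{40139}{1024} = \left(2 - 11739 + \frac{10}{91}\right) \left(- \frac{1}{26191}\right) - \frac{40139}{1024} = \left(- \frac{1068057}{91}\right) \left(- \frac{1}{26191}\right) - \frac{40139}{1024} = \frac{1068057}{2383381} - \frac{40139}{1024} = - \frac{94572839591}{2440582144}$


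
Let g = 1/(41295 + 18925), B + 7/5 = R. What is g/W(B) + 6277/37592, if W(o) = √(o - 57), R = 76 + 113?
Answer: 6277/37592 + √3265/39323660 ≈ 0.16698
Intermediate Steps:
R = 189
B = 938/5 (B = -7/5 + 189 = 938/5 ≈ 187.60)
g = 1/60220 ≈ 1.6606e-5
W(o) = √(-57 + o)
g/W(B) + 6277/37592 = 1/(60220*(√(-57 + 938/5))) + 6277/37592 = 1/(60220*(√(653/5))) + 6277*(1/37592) = 1/(60220*((√3265/5))) + 6277/37592 = (√3265/653)/60220 + 6277/37592 = √3265/39323660 + 6277/37592 = 6277/37592 + √3265/39323660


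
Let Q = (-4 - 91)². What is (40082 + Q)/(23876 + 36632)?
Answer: 49107/60508 ≈ 0.81158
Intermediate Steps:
Q = 9025 (Q = (-95)² = 9025)
(40082 + Q)/(23876 + 36632) = (40082 + 9025)/(23876 + 36632) = 49107/60508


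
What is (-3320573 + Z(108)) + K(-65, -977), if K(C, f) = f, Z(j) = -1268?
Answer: -3322818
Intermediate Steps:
(-3320573 + Z(108)) + K(-65, -977) = (-3320573 - 1268) - 977 = -3321841 - 977 = -3322818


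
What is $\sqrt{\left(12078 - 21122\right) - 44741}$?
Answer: $i \sqrt{53785} \approx 231.92 i$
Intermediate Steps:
$\sqrt{\left(12078 - 21122\right) - 44741} = \sqrt{-9044 - 44741} = \sqrt{-53785} = i \sqrt{53785}$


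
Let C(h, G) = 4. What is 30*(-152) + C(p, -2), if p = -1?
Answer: -4556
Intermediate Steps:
30*(-152) + C(p, -2) = 30*(-152) + 4 = -4560 + 4 = -4556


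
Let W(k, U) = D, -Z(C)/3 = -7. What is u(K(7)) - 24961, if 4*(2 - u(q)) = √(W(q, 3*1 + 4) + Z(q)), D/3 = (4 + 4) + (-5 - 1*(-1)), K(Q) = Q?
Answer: -24959 - √33/4 ≈ -24960.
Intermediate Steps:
Z(C) = 21 (Z(C) = -3*(-7) = 21)
D = 12 (D = 3*((4 + 4) + (-5 - 1*(-1))) = 3*(8 + (-5 + 1)) = 3*(8 - 4) = 3*4 = 12)
W(k, U) = 12
u(q) = 2 - √33/4 (u(q) = 2 - √(12 + 21)/4 = 2 - √33/4)
u(K(7)) - 24961 = (2 - √33/4) - 24961 = -24959 - √33/4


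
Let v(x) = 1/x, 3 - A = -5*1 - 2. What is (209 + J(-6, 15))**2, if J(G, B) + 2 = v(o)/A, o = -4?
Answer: 68541841/1600 ≈ 42839.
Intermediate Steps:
A = 10 (A = 3 - (-5*1 - 2) = 3 - (-5 - 2) = 3 - 1*(-7) = 3 + 7 = 10)
v(x) = 1/x
J(G, B) = -81/40 (J(G, B) = -2 + 1/(-4*10) = -2 - 1/4*1/10 = -2 - 1/40 = -81/40)
(209 + J(-6, 15))**2 = (209 - 81/40)**2 = (8279/40)**2 = 68541841/1600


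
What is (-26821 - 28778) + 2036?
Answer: -53563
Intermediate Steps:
(-26821 - 28778) + 2036 = -55599 + 2036 = -53563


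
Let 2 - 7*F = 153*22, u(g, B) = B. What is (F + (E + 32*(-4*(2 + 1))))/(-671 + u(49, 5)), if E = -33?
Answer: 6283/4662 ≈ 1.3477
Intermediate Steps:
F = -3364/7 (F = 2/7 - 153*22/7 = 2/7 - ⅐*3366 = 2/7 - 3366/7 = -3364/7 ≈ -480.57)
(F + (E + 32*(-4*(2 + 1))))/(-671 + u(49, 5)) = (-3364/7 + (-33 + 32*(-4*(2 + 1))))/(-671 + 5) = (-3364/7 + (-33 + 32*(-4*3)))/(-666) = (-3364/7 + (-33 + 32*(-12)))*(-1/666) = (-3364/7 + (-33 - 384))*(-1/666) = (-3364/7 - 417)*(-1/666) = -6283/7*(-1/666) = 6283/4662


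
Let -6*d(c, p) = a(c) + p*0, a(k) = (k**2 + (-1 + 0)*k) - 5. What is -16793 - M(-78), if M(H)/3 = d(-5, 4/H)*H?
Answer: -17768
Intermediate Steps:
a(k) = -5 + k**2 - k (a(k) = (k**2 - k) - 5 = -5 + k**2 - k)
d(c, p) = 5/6 - c**2/6 + c/6 (d(c, p) = -((-5 + c**2 - c) + p*0)/6 = -((-5 + c**2 - c) + 0)/6 = -(-5 + c**2 - c)/6 = 5/6 - c**2/6 + c/6)
M(H) = -25*H/2 (M(H) = 3*((5/6 - 1/6*(-5)**2 + (1/6)*(-5))*H) = 3*((5/6 - 1/6*25 - 5/6)*H) = 3*((5/6 - 25/6 - 5/6)*H) = 3*(-25*H/6) = -25*H/2)
-16793 - M(-78) = -16793 - (-25)*(-78)/2 = -16793 - 1*975 = -16793 - 975 = -17768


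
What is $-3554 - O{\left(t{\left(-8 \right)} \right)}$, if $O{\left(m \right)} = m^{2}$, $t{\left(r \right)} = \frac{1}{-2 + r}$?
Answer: $- \frac{355401}{100} \approx -3554.0$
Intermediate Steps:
$-3554 - O{\left(t{\left(-8 \right)} \right)} = -3554 - \left(\frac{1}{-2 - 8}\right)^{2} = -3554 - \left(\frac{1}{-10}\right)^{2} = -3554 - \left(- \frac{1}{10}\right)^{2} = -3554 - \frac{1}{100} = - \frac{355401}{100}$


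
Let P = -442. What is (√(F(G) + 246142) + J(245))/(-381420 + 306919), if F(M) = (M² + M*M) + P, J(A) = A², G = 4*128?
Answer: -8575/10643 - 2*√192497/74501 ≈ -0.81747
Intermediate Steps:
G = 512
F(M) = -442 + 2*M² (F(M) = (M² + M*M) - 442 = (M² + M²) - 442 = 2*M² - 442 = -442 + 2*M²)
(√(F(G) + 246142) + J(245))/(-381420 + 306919) = (√((-442 + 2*512²) + 246142) + 245²)/(-381420 + 306919) = (√((-442 + 2*262144) + 246142) + 60025)/(-74501) = (√((-442 + 524288) + 246142) + 60025)*(-1/74501) = (√(523846 + 246142) + 60025)*(-1/74501) = (√769988 + 60025)*(-1/74501) = (2*√192497 + 60025)*(-1/74501) = (60025 + 2*√192497)*(-1/74501) = -8575/10643 - 2*√192497/74501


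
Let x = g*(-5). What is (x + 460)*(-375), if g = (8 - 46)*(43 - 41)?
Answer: -315000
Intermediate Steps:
g = -76 (g = -38*2 = -76)
x = 380 (x = -76*(-5) = 380)
(x + 460)*(-375) = (380 + 460)*(-375) = 840*(-375) = -315000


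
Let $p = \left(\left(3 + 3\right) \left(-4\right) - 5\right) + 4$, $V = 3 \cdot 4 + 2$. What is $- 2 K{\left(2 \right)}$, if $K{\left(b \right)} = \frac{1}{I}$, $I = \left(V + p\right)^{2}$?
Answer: $- \frac{2}{121} \approx -0.016529$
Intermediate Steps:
$V = 14$ ($V = 12 + 2 = 14$)
$p = -25$ ($p = \left(6 \left(-4\right) - 5\right) + 4 = \left(-24 - 5\right) + 4 = -29 + 4 = -25$)
$I = 121$ ($I = \left(14 - 25\right)^{2} = \left(-11\right)^{2} = 121$)
$K{\left(b \right)} = \frac{1}{121}$
$- 2 K{\left(2 \right)} = \left(-2\right) \frac{1}{121} = - \frac{2}{121}$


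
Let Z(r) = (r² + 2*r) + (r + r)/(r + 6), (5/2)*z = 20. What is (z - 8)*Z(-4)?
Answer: 0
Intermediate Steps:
z = 8 (z = (⅖)*20 = 8)
Z(r) = r² + 2*r + 2*r/(6 + r) (Z(r) = (r² + 2*r) + (2*r)/(6 + r) = (r² + 2*r) + 2*r/(6 + r) = r² + 2*r + 2*r/(6 + r))
(z - 8)*Z(-4) = (8 - 8)*(-4*(14 + (-4)² + 8*(-4))/(6 - 4)) = 0*(-4*(14 + 16 - 32)/2) = 0*(-4*½*(-2)) = 0*4 = 0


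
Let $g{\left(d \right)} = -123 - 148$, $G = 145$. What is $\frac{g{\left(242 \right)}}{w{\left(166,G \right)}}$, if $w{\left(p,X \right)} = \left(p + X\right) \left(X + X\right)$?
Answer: $- \frac{271}{90190} \approx -0.0030048$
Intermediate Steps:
$w{\left(p,X \right)} = 2 X \left(X + p\right)$ ($w{\left(p,X \right)} = \left(X + p\right) 2 X = 2 X \left(X + p\right)$)
$g{\left(d \right)} = -271$
$\frac{g{\left(242 \right)}}{w{\left(166,G \right)}} = - \frac{271}{2 \cdot 145 \left(145 + 166\right)} = - \frac{271}{2 \cdot 145 \cdot 311} = - \frac{271}{90190}$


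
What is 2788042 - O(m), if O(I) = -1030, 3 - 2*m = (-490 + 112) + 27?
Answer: 2789072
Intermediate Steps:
m = 177 (m = 3/2 - ((-490 + 112) + 27)/2 = 3/2 - (-378 + 27)/2 = 3/2 - ½*(-351) = 3/2 + 351/2 = 177)
2788042 - O(m) = 2788042 - 1*(-1030) = 2788042 + 1030 = 2789072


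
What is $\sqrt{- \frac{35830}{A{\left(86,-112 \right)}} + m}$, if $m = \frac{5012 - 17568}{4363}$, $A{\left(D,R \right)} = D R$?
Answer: $\frac{\sqrt{23236151914087}}{5253052} \approx 0.91764$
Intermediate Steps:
$m = - \frac{12556}{4363}$ ($m = \left(-12556\right) \frac{1}{4363} = - \frac{12556}{4363} \approx -2.8778$)
$\sqrt{- \frac{35830}{A{\left(86,-112 \right)}} + m} = \sqrt{- \frac{35830}{86 \left(-112\right)} - \frac{12556}{4363}} = \sqrt{- \frac{35830}{-9632} - \frac{12556}{4363}} = \sqrt{\left(-35830\right) \left(- \frac{1}{9632}\right) - \frac{12556}{4363}} = \sqrt{\frac{17915}{4816} - \frac{12556}{4363}} = \sqrt{\frac{17693449}{21012208}} = \frac{\sqrt{23236151914087}}{5253052}$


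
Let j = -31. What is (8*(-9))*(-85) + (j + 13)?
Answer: 6102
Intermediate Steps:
(8*(-9))*(-85) + (j + 13) = (8*(-9))*(-85) + (-31 + 13) = -72*(-85) - 18 = 6120 - 18 = 6102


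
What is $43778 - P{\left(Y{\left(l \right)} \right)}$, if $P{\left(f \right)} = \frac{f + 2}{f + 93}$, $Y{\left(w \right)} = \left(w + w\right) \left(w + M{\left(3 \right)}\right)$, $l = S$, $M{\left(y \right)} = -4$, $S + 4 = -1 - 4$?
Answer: $\frac{14315170}{327} \approx 43777.0$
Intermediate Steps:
$S = -9$ ($S = -4 - 5 = -9$)
$l = -9$
$Y{\left(w \right)} = 2 w \left(-4 + w\right)$ ($Y{\left(w \right)} = \left(w + w\right) \left(w - 4\right) = 2 w \left(-4 + w\right)$)
$P{\left(f \right)} = \frac{2 + f}{93 + f}$
$43778 - P{\left(Y{\left(l \right)} \right)} = 43778 - \frac{2 + 2 \left(-9\right) \left(-4 - 9\right)}{93 + 2 \left(-9\right) \left(-4 - 9\right)} = 43778 - \frac{2 + 2 \left(-9\right) \left(-13\right)}{93 + 2 \left(-9\right) \left(-13\right)} = 43778 - \frac{2 + 234}{93 + 234} = 43778 - \frac{1}{327} \cdot 236 = 43778 - \frac{236}{327} = \frac{14315170}{327}$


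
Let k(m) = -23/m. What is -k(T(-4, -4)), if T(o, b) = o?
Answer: -23/4 ≈ -5.7500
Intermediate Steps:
-k(T(-4, -4)) = -(-23)/(-4) = -(-23)*(-1)/4 = -1*23/4 = -23/4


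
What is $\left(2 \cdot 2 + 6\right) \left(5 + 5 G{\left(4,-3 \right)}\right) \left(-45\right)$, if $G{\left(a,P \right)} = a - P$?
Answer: $-18000$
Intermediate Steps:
$\left(2 \cdot 2 + 6\right) \left(5 + 5 G{\left(4,-3 \right)}\right) \left(-45\right) = \left(2 \cdot 2 + 6\right) \left(5 + 5 \left(4 - -3\right)\right) \left(-45\right) = \left(4 + 6\right) \left(5 + 5 \left(4 + 3\right)\right) \left(-45\right) = 10 \left(5 + 5 \cdot 7\right) \left(-45\right) = 10 \left(5 + 35\right) \left(-45\right) = 10 \cdot 40 \left(-45\right) = 400 \left(-45\right) = -18000$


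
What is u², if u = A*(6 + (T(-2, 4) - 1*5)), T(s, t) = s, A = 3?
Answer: 9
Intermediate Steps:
u = -3 (u = 3*(6 + (-2 - 1*5)) = 3*(6 + (-2 - 5)) = 3*(6 - 7) = 3*(-1) = -3)
u² = (-3)² = 9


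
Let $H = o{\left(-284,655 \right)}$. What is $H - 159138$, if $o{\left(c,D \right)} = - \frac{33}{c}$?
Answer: $- \frac{45195159}{284} \approx -1.5914 \cdot 10^{5}$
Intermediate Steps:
$H = \frac{33}{284}$ ($H = - \frac{33}{-284} = \left(-33\right) \left(- \frac{1}{284}\right) = \frac{33}{284} \approx 0.1162$)
$H - 159138 = \frac{33}{284} - 159138 = - \frac{45195159}{284}$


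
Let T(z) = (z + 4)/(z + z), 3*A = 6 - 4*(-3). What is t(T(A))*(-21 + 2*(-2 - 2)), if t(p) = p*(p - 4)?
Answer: 2755/36 ≈ 76.528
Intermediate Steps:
A = 6 (A = (6 - 4*(-3))/3 = (6 + 12)/3 = (⅓)*18 = 6)
T(z) = (4 + z)/(2*z) (T(z) = (4 + z)/((2*z)) = (4 + z)*(1/(2*z)) = (4 + z)/(2*z))
t(p) = p*(-4 + p)
t(T(A))*(-21 + 2*(-2 - 2)) = (((½)*(4 + 6)/6)*(-4 + (½)*(4 + 6)/6))*(-21 + 2*(-2 - 2)) = (((½)*(⅙)*10)*(-4 + (½)*(⅙)*10))*(-21 + 2*(-4)) = (5*(-4 + ⅚)/6)*(-21 - 8) = ((⅚)*(-19/6))*(-29) = -95/36*(-29) = 2755/36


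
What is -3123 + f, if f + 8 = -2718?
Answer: -5849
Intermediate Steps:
f = -2726 (f = -8 - 2718 = -2726)
-3123 + f = -3123 - 2726 = -5849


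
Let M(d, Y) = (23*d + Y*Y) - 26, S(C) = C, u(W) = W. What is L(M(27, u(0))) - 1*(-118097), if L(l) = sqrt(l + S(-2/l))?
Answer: 118097 + sqrt(210643685)/595 ≈ 1.1812e+5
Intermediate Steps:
M(d, Y) = -26 + Y**2 + 23*d (M(d, Y) = (23*d + Y**2) - 26 = (Y**2 + 23*d) - 26 = -26 + Y**2 + 23*d)
L(l) = sqrt(l - 2/l)
L(M(27, u(0))) - 1*(-118097) = sqrt((-26 + 0**2 + 23*27) - 2/(-26 + 0**2 + 23*27)) - 1*(-118097) = sqrt((-26 + 0 + 621) - 2/(-26 + 0 + 621)) + 118097 = sqrt(595 - 2/595) + 118097 = sqrt(354023/595) + 118097 = sqrt(210643685)/595 + 118097 = 118097 + sqrt(210643685)/595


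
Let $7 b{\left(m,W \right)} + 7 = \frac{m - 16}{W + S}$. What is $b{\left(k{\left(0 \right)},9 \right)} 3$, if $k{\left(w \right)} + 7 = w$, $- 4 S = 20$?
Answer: $- \frac{153}{28} \approx -5.4643$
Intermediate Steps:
$S = -5$ ($S = \left(- \frac{1}{4}\right) 20 = -5$)
$k{\left(w \right)} = -7 + w$
$b{\left(m,W \right)} = -1 + \frac{-16 + m}{7 \left(-5 + W\right)}$ ($b{\left(m,W \right)} = -1 + \frac{\left(m - 16\right) \frac{1}{W - 5}}{7} = -1 + \frac{\left(-16 + m\right) \frac{1}{-5 + W}}{7} = -1 + \frac{\frac{1}{-5 + W} \left(-16 + m\right)}{7} = -1 + \frac{-16 + m}{7 \left(-5 + W\right)}$)
$b{\left(k{\left(0 \right)},9 \right)} 3 = \frac{19 + \left(-7 + 0\right) - 63}{7 \left(-5 + 9\right)} 3 = \frac{19 - 7 - 63}{7 \cdot 4} \cdot 3 = \frac{1}{7} \cdot \frac{1}{4} \left(-51\right) 3 = \left(- \frac{51}{28}\right) 3 = - \frac{153}{28}$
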